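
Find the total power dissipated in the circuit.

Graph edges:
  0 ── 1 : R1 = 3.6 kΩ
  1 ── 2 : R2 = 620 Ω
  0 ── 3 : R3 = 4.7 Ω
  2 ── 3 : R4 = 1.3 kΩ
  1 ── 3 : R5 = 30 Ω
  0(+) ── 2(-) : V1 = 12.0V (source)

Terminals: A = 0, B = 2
Nodal analysis, taking node 2 as the 0 V reference.
Source V1 fixes V_0 = 12 V.
KCL at each unknown node (sum of currents leaving = 0; resistances in Ω):
  Node 1: (V_1 - 12)/3600 + (V_1 - 0)/620 + (V_1 - V_3)/30 = 0
  Node 3: (V_3 - 12)/4.7 + (V_3 - 0)/1300 + (V_3 - V_1)/30 = 0
Collecting terms (coefficients in siemens):
  0.03522·V_1 - 0.03333·V_3 = 0.003333
  0.2469·V_3 - 0.03333·V_1 = 2.553
Determinant D = (0.03522)(0.2469) - (-0.03333)(-0.03333) = 0.007585
V_1 = [(0.003333)(0.2469) - (-0.03333)(2.553)]/D = 11.33 V
V_3 = [(0.03522)(2.553) - (0.003333)(-0.03333)]/D = 11.87 V
Power in each resistor, P = (ΔV)²/R:
  P_R1 = (12 - 11.33)²/3600 = 0.0001249 W
  P_R2 = (11.33 - 0)²/620 = 0.207 W
  P_R3 = (12 - 11.87)²/4.7 = 0.003482 W
  P_R4 = (0 - 11.87)²/1300 = 0.1084 W
  P_R5 = (11.33 - 11.87)²/30 = 0.009814 W
P_total = P_R1 + P_R2 + P_R3 + P_R4 + P_R5 = 0.3289 W

Final answer: 0.3289 W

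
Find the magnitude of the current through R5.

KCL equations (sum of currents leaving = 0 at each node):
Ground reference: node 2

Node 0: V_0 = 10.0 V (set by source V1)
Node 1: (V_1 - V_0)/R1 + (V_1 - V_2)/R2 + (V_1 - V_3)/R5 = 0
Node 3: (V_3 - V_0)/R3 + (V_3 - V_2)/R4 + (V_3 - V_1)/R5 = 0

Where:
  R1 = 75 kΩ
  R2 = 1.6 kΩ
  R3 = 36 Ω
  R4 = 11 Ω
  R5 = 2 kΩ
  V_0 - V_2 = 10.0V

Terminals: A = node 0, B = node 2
Nodal analysis, taking node 2 as the 0 V reference.
Source V1 fixes V_0 = 10 V.
KCL at each unknown node (sum of currents leaving = 0; resistances in Ω):
  Node 1: (V_1 - 10)/75000 + (V_1 - 0)/1600 + (V_1 - V_3)/2000 = 0
  Node 3: (V_3 - 10)/36 + (V_3 - 0)/11 + (V_3 - V_1)/2000 = 0
Collecting terms (coefficients in siemens):
  0.001138·V_1 - 0.0005·V_3 = 0.0001333
  0.1192·V_3 - 0.0005·V_1 = 0.2778
Determinant D = (0.001138)(0.1192) - (-0.0005)(-0.0005) = 0.0001354
V_1 = [(0.0001333)(0.1192) - (-0.0005)(0.2778)]/D = 1.143 V
V_3 = [(0.001138)(0.2778) - (0.0001333)(-0.0005)]/D = 2.335 V
I_R5 = (V_1 - V_3)/R5 = (1.143 - 2.335)/2000 = -0.0005962 A
|I_R5| = 0.0005962 A

Final answer: |I_R5| = 0.0005962 A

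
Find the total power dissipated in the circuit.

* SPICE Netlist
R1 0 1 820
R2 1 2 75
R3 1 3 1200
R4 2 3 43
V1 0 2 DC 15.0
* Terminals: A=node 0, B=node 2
Nodal analysis, taking node 2 as the 0 V reference.
Source V1 fixes V_0 = 15 V.
KCL at each unknown node (sum of currents leaving = 0; resistances in Ω):
  Node 1: (V_1 - 15)/820 + (V_1 - 0)/75 + (V_1 - V_3)/1200 = 0
  Node 3: (V_3 - V_1)/1200 + (V_3 - 0)/43 = 0
Collecting terms (coefficients in siemens):
  0.01539·V_1 - 0.0008333·V_3 = 0.01829
  0.02409·V_3 - 0.0008333·V_1 = 0
Determinant D = (0.01539)(0.02409) - (-0.0008333)(-0.0008333) = 0.0003699
V_1 = [(0.01829)(0.02409) - (-0.0008333)(0)]/D = 1.191 V
V_3 = [(0.01539)(0) - (0.01829)(-0.0008333)]/D = 0.04121 V
Power in each resistor, P = (ΔV)²/R:
  P_R1 = (15 - 1.191)²/820 = 0.2325 W
  P_R2 = (1.191 - 0)²/75 = 0.01892 W
  P_R3 = (1.191 - 0.04121)²/1200 = 0.001102 W
  P_R4 = (0 - 0.04121)²/43 = 0.00003949 W
P_total = P_R1 + P_R2 + P_R3 + P_R4 = 0.2526 W

Final answer: 0.2526 W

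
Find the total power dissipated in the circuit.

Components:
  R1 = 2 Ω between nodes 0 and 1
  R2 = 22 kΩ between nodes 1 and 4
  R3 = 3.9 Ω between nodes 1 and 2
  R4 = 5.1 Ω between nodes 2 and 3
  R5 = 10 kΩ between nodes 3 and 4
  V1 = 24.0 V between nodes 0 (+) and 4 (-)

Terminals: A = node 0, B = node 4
Nodal analysis, taking node 4 as the 0 V reference.
Source V1 fixes V_0 = 24 V.
KCL at each unknown node (sum of currents leaving = 0; resistances in Ω):
  Node 1: (V_1 - 24)/2 + (V_1 - 0)/22000 + (V_1 - V_2)/3.9 = 0
  Node 2: (V_2 - V_1)/3.9 + (V_2 - V_3)/5.1 = 0
  Node 3: (V_3 - V_2)/5.1 + (V_3 - 0)/10000 = 0
Collecting terms (coefficients in siemens):
  0.7565·V_1 - 0.2564·V_2 = 12
  0.4525·V_2 - 0.2564·V_1 - 0.1961·V_3 = 0
  0.1962·V_3 - 0.1961·V_2 = 0
Solving these 3 simultaneous equations (Gaussian elimination) gives:
  V_1 = 23.99 V, V_2 = 23.98 V, V_3 = 23.97 V
Power in each resistor, P = (ΔV)²/R:
  P_R1 = (24 - 23.99)²/2 = 0.00002433 W
  P_R2 = (23.99 - 0)²/22000 = 0.02617 W
  P_R3 = (23.99 - 23.98)²/3.9 = 0.00002241 W
  P_R4 = (23.98 - 23.97)²/5.1 = 0.00002931 W
  P_R5 = (23.97 - 0)²/10000 = 0.05746 W
P_total = P_R1 + P_R2 + P_R3 + P_R4 + P_R5 = 0.08371 W

Final answer: 0.08371 W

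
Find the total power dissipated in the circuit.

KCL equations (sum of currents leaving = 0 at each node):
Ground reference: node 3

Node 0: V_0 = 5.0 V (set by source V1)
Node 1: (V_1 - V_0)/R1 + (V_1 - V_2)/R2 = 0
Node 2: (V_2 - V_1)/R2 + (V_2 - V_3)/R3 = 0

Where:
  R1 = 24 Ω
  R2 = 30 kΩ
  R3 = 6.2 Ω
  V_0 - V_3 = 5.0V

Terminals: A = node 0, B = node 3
Nodal analysis, taking node 3 as the 0 V reference.
Source V1 fixes V_0 = 5 V.
KCL at each unknown node (sum of currents leaving = 0; resistances in Ω):
  Node 1: (V_1 - 5)/24 + (V_1 - V_2)/30000 = 0
  Node 2: (V_2 - V_1)/30000 + (V_2 - 0)/6.2 = 0
Collecting terms (coefficients in siemens):
  0.0417·V_1 - 0.00003333·V_2 = 0.2083
  0.1613·V_2 - 0.00003333·V_1 = 0
Determinant D = (0.0417)(0.1613) - (-0.00003333)(-0.00003333) = 0.006727
V_1 = [(0.2083)(0.1613) - (-0.00003333)(0)]/D = 4.996 V
V_2 = [(0.0417)(0) - (0.2083)(-0.00003333)]/D = 0.001032 V
Power in each resistor, P = (ΔV)²/R:
  P_R1 = (5 - 4.996)²/24 = 0.0000006653 W
  P_R2 = (4.996 - 0.001032)²/30000 = 0.0008317 W
  P_R3 = (0.001032 - 0)²/6.2 = 0.0000001719 W
P_total = P_R1 + P_R2 + P_R3 = 0.0008325 W

Final answer: 0.0008325 W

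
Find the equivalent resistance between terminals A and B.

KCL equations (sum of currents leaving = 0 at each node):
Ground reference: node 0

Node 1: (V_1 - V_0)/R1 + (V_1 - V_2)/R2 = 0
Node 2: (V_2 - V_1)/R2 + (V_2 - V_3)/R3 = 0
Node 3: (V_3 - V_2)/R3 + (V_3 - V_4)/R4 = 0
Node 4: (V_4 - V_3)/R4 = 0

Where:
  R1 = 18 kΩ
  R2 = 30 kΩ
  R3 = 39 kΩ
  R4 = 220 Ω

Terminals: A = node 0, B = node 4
Reduce the network between node 0 (A) and node 4 (B) by series/parallel combination:
  Rs1 = R1 + R2 (series, joined only at node 1) = 18000 + 30000 = 48000 Ω
  Rs2 = R3 + Rs1 (series, joined only at node 2) = 39000 + 48000 = 87000 Ω
  Rs3 = R4 + Rs2 (series, joined only at node 3) = 220 + 87000 = 87220 Ω
R_eq = 87.22 kΩ

Final answer: 87.22 kΩ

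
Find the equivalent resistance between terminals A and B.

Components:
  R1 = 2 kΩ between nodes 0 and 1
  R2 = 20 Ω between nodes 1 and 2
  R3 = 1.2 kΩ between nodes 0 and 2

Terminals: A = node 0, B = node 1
Reduce the network between node 0 (A) and node 1 (B) by series/parallel combination:
  Rs1 = R3 + R2 (series, joined only at node 2) = 1200 + 20 = 1220 Ω
  Rp1 = R1 ‖ Rs1 (parallel, both between nodes 0 and 1) = 1/(1/2000 + 1/1220) = 757.8 Ω
R_eq = 757.8 Ω

Final answer: 757.8 Ω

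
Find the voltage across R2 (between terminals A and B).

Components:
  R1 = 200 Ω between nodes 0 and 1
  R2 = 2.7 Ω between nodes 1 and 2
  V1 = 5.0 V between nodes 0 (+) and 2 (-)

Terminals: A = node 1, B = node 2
R1 and R2 are in series across V1 (node 0 → node 1 → node 2), and the output A–B is taken across R2, so this is a voltage divider.
Series current: I = V1/(R1 + R2) = 5/(200 + 2.7) = 5/202.7 = 0.02467 A
V_R2 = I × R2 = V1 × R2/(R1 + R2) = 5 × 2.7/202.7 = 0.0666 V

Final answer: 0.0666 V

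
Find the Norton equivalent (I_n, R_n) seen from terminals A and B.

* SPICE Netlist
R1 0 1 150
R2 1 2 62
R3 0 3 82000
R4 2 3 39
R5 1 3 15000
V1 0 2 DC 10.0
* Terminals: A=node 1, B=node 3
Find the Thévenin equivalent first; then I_n = V_th/R_th and R_n = R_th.
Step 1 — V_th is the open-circuit voltage V_A - V_B (nothing connected across the terminals).
Nodal analysis, taking node 2 as the 0 V reference.
Source V1 fixes V_0 = 10 V.
KCL at each unknown node (sum of currents leaving = 0; resistances in Ω):
  Node 1: (V_1 - 10)/150 + (V_1 - 0)/62 + (V_1 - V_3)/15000 = 0
  Node 3: (V_3 - 10)/82000 + (V_3 - 0)/39 + (V_3 - V_1)/15000 = 0
Collecting terms (coefficients in siemens):
  0.02286·V_1 - 0.00006667·V_3 = 0.06667
  0.02572·V_3 - 0.00006667·V_1 = 0.000122
Determinant D = (0.02286)(0.02572) - (-0.00006667)(-0.00006667) = 0.000588
V_1 = [(0.06667)(0.02572) - (-0.00006667)(0.000122)]/D = 2.916 V
V_3 = [(0.02286)(0.000122) - (0.06667)(-0.00006667)]/D = 0.0123 V
V_th = V_1 - V_3 = 2.916 - 0.0123 = 2.904 V
Step 2 — R_th: zero the source — replace V1 by a short circuit (node 2 merges into node 0) — and find the resistance seen between A (node 1) and B (node 3).
Reduce the network between node 1 (A) and node 3 (B) by series/parallel combination:
  Rp1 = R1 ‖ R2 (parallel, both between nodes 0 and 1) = 1/(1/150 + 1/62) = 43.87 Ω
  Rp2 = R3 ‖ R4 (parallel, both between nodes 0 and 3) = 1/(1/82000 + 1/39) = 38.98 Ω
  Rs1 = Rp1 + Rp2 (series, joined only at node 0) = 43.87 + 38.98 = 82.85 Ω
  Rp3 = R5 ‖ Rs1 (parallel, both between nodes 1 and 3) = 1/(1/15000 + 1/82.85) = 82.39 Ω
R_th = 82.39 Ω
I_n = V_th/R_th = 2.904/82.39 = 0.03524 A, and R_n = R_th = 82.39 Ω

Final answer: I_n = 0.03524 A, R_n = 82.39 Ω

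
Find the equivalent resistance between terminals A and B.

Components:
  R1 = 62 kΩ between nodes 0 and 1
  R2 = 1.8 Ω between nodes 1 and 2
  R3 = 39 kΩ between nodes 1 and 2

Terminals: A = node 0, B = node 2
Reduce the network between node 0 (A) and node 2 (B) by series/parallel combination:
  Rp1 = R2 ‖ R3 (parallel, both between nodes 1 and 2) = 1/(1/1.8 + 1/39000) = 1.8 Ω
  Rs1 = R1 + Rp1 (series, joined only at node 1) = 62000 + 1.8 = 62000 Ω
R_eq = 62 kΩ

Final answer: 62 kΩ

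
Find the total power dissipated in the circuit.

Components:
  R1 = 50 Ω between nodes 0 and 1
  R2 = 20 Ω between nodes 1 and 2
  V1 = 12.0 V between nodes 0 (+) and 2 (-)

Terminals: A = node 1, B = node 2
Nodal analysis, taking node 2 as the 0 V reference.
Source V1 fixes V_0 = 12 V.
KCL at each unknown node (sum of currents leaving = 0; resistances in Ω):
  Node 1: (V_1 - 12)/50 + (V_1 - 0)/20 = 0
Collecting terms: 0.07 × V_1 = 0.24  =>  V_1 = 3.429 V
Power in each resistor, P = (ΔV)²/R:
  P_R1 = (12 - 3.429)²/50 = 1.469 W
  P_R2 = (3.429 - 0)²/20 = 0.5878 W
P_total = P_R1 + P_R2 = 2.057 W

Final answer: 2.057 W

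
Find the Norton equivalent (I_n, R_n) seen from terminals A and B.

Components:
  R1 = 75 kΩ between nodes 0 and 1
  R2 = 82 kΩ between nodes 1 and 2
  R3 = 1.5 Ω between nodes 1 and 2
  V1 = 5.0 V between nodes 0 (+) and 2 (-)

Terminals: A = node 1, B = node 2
Find the Thévenin equivalent first; then I_n = V_th/R_th and R_n = R_th.
Step 1 — V_th is the open-circuit voltage V_A - V_B (nothing connected across the terminals).
Nodal analysis, taking node 2 as the 0 V reference.
Source V1 fixes V_0 = 5 V.
KCL at each unknown node (sum of currents leaving = 0; resistances in Ω):
  Node 1: (V_1 - 5)/75000 + (V_1 - 0)/82000 + (V_1 - 0)/1.5 = 0
Collecting terms: 0.6667 × V_1 = 0.00006667  =>  V_1 = 0.0001 V
V_th = V_1 - V_2 = 0.0001 - 0 = 0.0001 V
Step 2 — R_th: zero the source — replace V1 by a short circuit (node 2 merges into node 0) — and find the resistance seen between A (node 1) and B (node 0).
Reduce the network between node 1 (A) and node 0 (B) by series/parallel combination:
  Rp1 = R1 ‖ R2 ‖ R3 (parallel, all between nodes 0 and 1) = 1/(1/75000 + 1/82000 + 1/1.5) = 1.5 Ω
R_th = 1.5 Ω
I_n = V_th/R_th = 0.0001/1.5 = 0.00006667 A, and R_n = R_th = 1.5 Ω

Final answer: I_n = 6.667e-05 A, R_n = 1.5 Ω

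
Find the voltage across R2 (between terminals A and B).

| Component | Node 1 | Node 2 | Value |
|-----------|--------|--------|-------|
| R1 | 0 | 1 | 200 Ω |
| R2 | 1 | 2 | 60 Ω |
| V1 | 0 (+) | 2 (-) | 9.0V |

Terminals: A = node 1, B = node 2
R1 and R2 are in series across V1 (node 0 → node 1 → node 2), and the output A–B is taken across R2, so this is a voltage divider.
Series current: I = V1/(R1 + R2) = 9/(200 + 60) = 9/260 = 0.03462 A
V_R2 = I × R2 = V1 × R2/(R1 + R2) = 9 × 60/260 = 2.077 V

Final answer: 2.077 V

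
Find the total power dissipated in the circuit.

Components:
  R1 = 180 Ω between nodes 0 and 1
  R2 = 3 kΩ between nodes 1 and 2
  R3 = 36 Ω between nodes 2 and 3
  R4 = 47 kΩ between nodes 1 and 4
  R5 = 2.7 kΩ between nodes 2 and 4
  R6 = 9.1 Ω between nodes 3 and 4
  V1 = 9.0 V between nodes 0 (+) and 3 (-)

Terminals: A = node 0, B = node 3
Nodal analysis, taking node 3 as the 0 V reference.
Source V1 fixes V_0 = 9 V.
KCL at each unknown node (sum of currents leaving = 0; resistances in Ω):
  Node 1: (V_1 - 9)/180 + (V_1 - V_2)/3000 + (V_1 - V_4)/47000 = 0
  Node 2: (V_2 - V_1)/3000 + (V_2 - 0)/36 + (V_2 - V_4)/2700 = 0
  Node 4: (V_4 - V_1)/47000 + (V_4 - V_2)/2700 + (V_4 - 0)/9.1 = 0
Collecting terms (coefficients in siemens):
  0.00591·V_1 - 0.0003333·V_2 - 0.00002128·V_4 = 0.05
  0.02848·V_2 - 0.0003333·V_1 - 0.0003704·V_4 = 0
  0.1103·V_4 - 0.00002128·V_1 - 0.0003704·V_2 = 0
Solving these 3 simultaneous equations (Gaussian elimination) gives:
  V_1 = 8.466 V, V_2 = 0.0991 V, V_4 = 0.001966 V
Power in each resistor, P = (ΔV)²/R:
  P_R1 = (9 - 8.466)²/180 = 0.001587 W
  P_R2 = (8.466 - 0.0991)²/3000 = 0.02333 W
  P_R3 = (0.0991 - 0)²/36 = 0.0002728 W
  P_R4 = (8.466 - 0.001966)²/47000 = 0.001524 W
  P_R5 = (0.0991 - 0.001966)²/2700 = 0.000003495 W
  P_R6 = (0 - 0.001966)²/9.1 = 0.0000004248 W
P_total = P_R1 + P_R2 + P_R3 + P_R4 + P_R5 + P_R6 = 0.02672 W

Final answer: 0.02672 W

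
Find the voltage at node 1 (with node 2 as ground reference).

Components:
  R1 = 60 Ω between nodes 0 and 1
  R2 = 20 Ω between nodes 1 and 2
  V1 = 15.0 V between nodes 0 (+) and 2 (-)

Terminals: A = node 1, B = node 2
Nodal analysis, taking node 2 as the 0 V reference.
Source V1 fixes V_0 = 15 V.
KCL at each unknown node (sum of currents leaving = 0; resistances in Ω):
  Node 1: (V_1 - 15)/60 + (V_1 - 0)/20 = 0
Collecting terms: 0.06667 × V_1 = 0.25  =>  V_1 = 3.75 V
The requested potential is V_1 = 3.75 V.

Final answer: V_1 = 3.75 V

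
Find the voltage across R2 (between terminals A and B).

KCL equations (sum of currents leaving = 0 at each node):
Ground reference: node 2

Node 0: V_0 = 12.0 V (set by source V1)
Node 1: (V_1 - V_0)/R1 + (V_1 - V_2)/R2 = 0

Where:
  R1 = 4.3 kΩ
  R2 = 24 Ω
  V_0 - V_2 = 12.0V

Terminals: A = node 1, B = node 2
R1 and R2 are in series across V1 (node 0 → node 1 → node 2), and the output A–B is taken across R2, so this is a voltage divider.
Series current: I = V1/(R1 + R2) = 12/(4300 + 24) = 12/4324 = 0.002775 A
V_R2 = I × R2 = V1 × R2/(R1 + R2) = 12 × 24/4324 = 0.0666 V

Final answer: 0.0666 V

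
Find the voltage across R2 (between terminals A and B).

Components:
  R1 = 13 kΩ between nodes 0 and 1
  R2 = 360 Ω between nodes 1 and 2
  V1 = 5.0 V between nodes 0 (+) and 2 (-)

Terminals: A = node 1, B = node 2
R1 and R2 are in series across V1 (node 0 → node 1 → node 2), and the output A–B is taken across R2, so this is a voltage divider.
Series current: I = V1/(R1 + R2) = 5/(13000 + 360) = 5/13360 = 0.0003743 A
V_R2 = I × R2 = V1 × R2/(R1 + R2) = 5 × 360/13360 = 0.1347 V

Final answer: 0.1347 V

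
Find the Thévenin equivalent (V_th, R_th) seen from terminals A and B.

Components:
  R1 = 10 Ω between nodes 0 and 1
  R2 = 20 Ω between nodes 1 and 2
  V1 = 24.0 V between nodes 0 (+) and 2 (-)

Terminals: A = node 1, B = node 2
Step 1 — V_th is the open-circuit voltage V_A - V_B (nothing connected across the terminals).
Nodal analysis, taking node 2 as the 0 V reference.
Source V1 fixes V_0 = 24 V.
KCL at each unknown node (sum of currents leaving = 0; resistances in Ω):
  Node 1: (V_1 - 24)/10 + (V_1 - 0)/20 = 0
Collecting terms: 0.15 × V_1 = 2.4  =>  V_1 = 16 V
V_th = V_1 - V_2 = 16 - 0 = 16 V
Step 2 — R_th: zero the source — replace V1 by a short circuit (node 2 merges into node 0) — and find the resistance seen between A (node 1) and B (node 0).
Reduce the network between node 1 (A) and node 0 (B) by series/parallel combination:
  Rp1 = R1 ‖ R2 (parallel, both between nodes 0 and 1) = 1/(1/10 + 1/20) = 6.667 Ω
R_th = 6.667 Ω

Final answer: V_th = 16 V, R_th = 6.667 Ω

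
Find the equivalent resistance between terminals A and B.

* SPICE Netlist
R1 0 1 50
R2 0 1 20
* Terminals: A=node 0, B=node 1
Reduce the network between node 0 (A) and node 1 (B) by series/parallel combination:
  Rp1 = R1 ‖ R2 (parallel, both between nodes 0 and 1) = 1/(1/50 + 1/20) = 14.29 Ω
R_eq = 14.29 Ω

Final answer: 14.29 Ω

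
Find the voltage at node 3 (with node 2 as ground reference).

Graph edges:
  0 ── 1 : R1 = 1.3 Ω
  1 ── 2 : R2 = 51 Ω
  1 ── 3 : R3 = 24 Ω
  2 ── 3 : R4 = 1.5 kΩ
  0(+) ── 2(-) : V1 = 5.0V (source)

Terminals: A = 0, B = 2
Nodal analysis, taking node 2 as the 0 V reference.
Source V1 fixes V_0 = 5 V.
KCL at each unknown node (sum of currents leaving = 0; resistances in Ω):
  Node 1: (V_1 - 5)/1.3 + (V_1 - 0)/51 + (V_1 - V_3)/24 = 0
  Node 3: (V_3 - V_1)/24 + (V_3 - 0)/1500 = 0
Collecting terms (coefficients in siemens):
  0.8305·V_1 - 0.04167·V_3 = 3.846
  0.04233·V_3 - 0.04167·V_1 = 0
Determinant D = (0.8305)(0.04233) - (-0.04167)(-0.04167) = 0.03342
V_1 = [(3.846)(0.04233) - (-0.04167)(0)]/D = 4.872 V
V_3 = [(0.8305)(0) - (3.846)(-0.04167)]/D = 4.795 V
The requested potential is V_3 = 4.795 V.

Final answer: V_3 = 4.795 V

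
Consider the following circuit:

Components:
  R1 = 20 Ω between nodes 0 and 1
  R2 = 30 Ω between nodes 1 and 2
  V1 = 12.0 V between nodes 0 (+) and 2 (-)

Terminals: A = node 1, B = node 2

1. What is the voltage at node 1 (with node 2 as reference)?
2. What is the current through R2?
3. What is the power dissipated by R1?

Nodal analysis, taking node 2 as the 0 V reference.
Source V1 fixes V_0 = 12 V.
KCL at each unknown node (sum of currents leaving = 0; resistances in Ω):
  Node 1: (V_1 - 12)/20 + (V_1 - 0)/30 = 0
Collecting terms: 0.08333 × V_1 = 0.6  =>  V_1 = 7.2 V
Part 1:
  Read off the nodal solution: V_1 = 7.2 V
Part 2:
  I_R2 = (V_1 - V_2)/R2 = (7.2 - 0)/30 = 0.24 A
  Magnitude: I_R2 = 0.24 A
Part 3:
  I_R1 = (V_0 - V_1)/R1 = (12 - 7.2)/20 = 0.24 A
  P_R1 = I_R1² × R1 = (0.24)² × 20 = 1.152 W

Final answers:
1. V_1 = 7.2 V
2. I_R2 = 0.24 A
3. P_R1 = 1.152 W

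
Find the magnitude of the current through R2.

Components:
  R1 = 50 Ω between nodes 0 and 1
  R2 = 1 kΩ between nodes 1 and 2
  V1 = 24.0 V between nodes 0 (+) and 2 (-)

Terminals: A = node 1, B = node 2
Nodal analysis, taking node 2 as the 0 V reference.
Source V1 fixes V_0 = 24 V.
KCL at each unknown node (sum of currents leaving = 0; resistances in Ω):
  Node 1: (V_1 - 24)/50 + (V_1 - 0)/1000 = 0
Collecting terms: 0.021 × V_1 = 0.48  =>  V_1 = 22.86 V
I_R2 = (V_1 - V_2)/R2 = (22.86 - 0)/1000 = 0.02286 A
|I_R2| = 0.02286 A

Final answer: |I_R2| = 0.02286 A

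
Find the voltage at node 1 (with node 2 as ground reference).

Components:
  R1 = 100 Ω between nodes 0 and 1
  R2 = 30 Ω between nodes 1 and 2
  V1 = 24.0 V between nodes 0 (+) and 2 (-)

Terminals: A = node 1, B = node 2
Nodal analysis, taking node 2 as the 0 V reference.
Source V1 fixes V_0 = 24 V.
KCL at each unknown node (sum of currents leaving = 0; resistances in Ω):
  Node 1: (V_1 - 24)/100 + (V_1 - 0)/30 = 0
Collecting terms: 0.04333 × V_1 = 0.24  =>  V_1 = 5.538 V
The requested potential is V_1 = 5.538 V.

Final answer: V_1 = 5.538 V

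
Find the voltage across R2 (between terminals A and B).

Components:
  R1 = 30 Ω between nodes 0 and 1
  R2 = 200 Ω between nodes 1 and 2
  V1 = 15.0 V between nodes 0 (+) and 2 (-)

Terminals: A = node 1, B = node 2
R1 and R2 are in series across V1 (node 0 → node 1 → node 2), and the output A–B is taken across R2, so this is a voltage divider.
Series current: I = V1/(R1 + R2) = 15/(30 + 200) = 15/230 = 0.06522 A
V_R2 = I × R2 = V1 × R2/(R1 + R2) = 15 × 200/230 = 13.04 V

Final answer: 13.04 V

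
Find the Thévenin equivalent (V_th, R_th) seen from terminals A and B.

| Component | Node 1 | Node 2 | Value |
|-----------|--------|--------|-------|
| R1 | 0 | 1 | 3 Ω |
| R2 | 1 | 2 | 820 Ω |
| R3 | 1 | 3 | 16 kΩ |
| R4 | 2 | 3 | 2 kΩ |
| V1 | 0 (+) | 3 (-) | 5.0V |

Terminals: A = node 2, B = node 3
Step 1 — V_th is the open-circuit voltage V_A - V_B (nothing connected across the terminals).
Nodal analysis, taking node 3 as the 0 V reference.
Source V1 fixes V_0 = 5 V.
KCL at each unknown node (sum of currents leaving = 0; resistances in Ω):
  Node 1: (V_1 - 5)/3 + (V_1 - V_2)/820 + (V_1 - 0)/16000 = 0
  Node 2: (V_2 - V_1)/820 + (V_2 - 0)/2000 = 0
Collecting terms (coefficients in siemens):
  0.3346·V_1 - 0.00122·V_2 = 1.667
  0.00172·V_2 - 0.00122·V_1 = 0
Determinant D = (0.3346)(0.00172) - (-0.00122)(-0.00122) = 0.0005739
V_1 = [(1.667)(0.00172) - (-0.00122)(0)]/D = 4.994 V
V_2 = [(0.3346)(0) - (1.667)(-0.00122)]/D = 3.542 V
V_th = V_2 - V_3 = 3.542 - 0 = 3.542 V
Step 2 — R_th: zero the source — replace V1 by a short circuit (node 3 merges into node 0) — and find the resistance seen between A (node 2) and B (node 0).
Reduce the network between node 2 (A) and node 0 (B) by series/parallel combination:
  Rp1 = R1 ‖ R3 (parallel, both between nodes 0 and 1) = 1/(1/3 + 1/16000) = 2.999 Ω
  Rs1 = R2 + Rp1 (series, joined only at node 1) = 820 + 2.999 = 823 Ω
  Rp2 = R4 ‖ Rs1 (parallel, both between nodes 0 and 2) = 1/(1/2000 + 1/823) = 583.1 Ω
R_th = 583.1 Ω

Final answer: V_th = 3.542 V, R_th = 583.1 Ω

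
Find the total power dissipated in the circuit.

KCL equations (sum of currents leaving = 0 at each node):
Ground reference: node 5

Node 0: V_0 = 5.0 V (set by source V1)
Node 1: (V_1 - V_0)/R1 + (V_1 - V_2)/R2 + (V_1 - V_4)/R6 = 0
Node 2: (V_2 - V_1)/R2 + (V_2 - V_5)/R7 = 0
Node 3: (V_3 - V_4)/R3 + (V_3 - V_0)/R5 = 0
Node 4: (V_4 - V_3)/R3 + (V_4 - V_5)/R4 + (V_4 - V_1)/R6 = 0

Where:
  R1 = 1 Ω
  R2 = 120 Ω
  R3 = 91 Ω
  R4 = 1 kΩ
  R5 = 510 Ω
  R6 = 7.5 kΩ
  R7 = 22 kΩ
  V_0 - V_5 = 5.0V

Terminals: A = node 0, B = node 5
Nodal analysis, taking node 5 as the 0 V reference.
Source V1 fixes V_0 = 5 V.
KCL at each unknown node (sum of currents leaving = 0; resistances in Ω):
  Node 1: (V_1 - 5)/1 + (V_1 - V_2)/120 + (V_1 - V_4)/7500 = 0
  Node 2: (V_2 - V_1)/120 + (V_2 - 0)/22000 = 0
  Node 3: (V_3 - V_4)/91 + (V_3 - 5)/510 = 0
  Node 4: (V_4 - V_3)/91 + (V_4 - 0)/1000 + (V_4 - V_1)/7500 = 0
Collecting terms (coefficients in siemens):
  1.008·V_1 - 0.008333·V_2 - 0.0001333·V_4 = 5
  0.008379·V_2 - 0.008333·V_1 = 0
  0.01295·V_3 - 0.01099·V_4 = 0.009804
  0.01212·V_4 - 0.0001333·V_1 - 0.01099·V_3 = 0
Solving these 4 simultaneous equations (Gaussian elimination) gives:
  V_1 = 5 V, V_2 = 4.972 V, V_3 = 3.483 V, V_4 = 3.212 V
Power in each resistor, P = (ΔV)²/R:
  P_R1 = (5 - 5)²/1 = 0.0000002156 W
  P_R2 = (5 - 4.972)²/120 = 0.00000613 W
  P_R3 = (3.483 - 3.212)²/91 = 0.000805 W
  P_R4 = (3.212 - 0)²/1000 = 0.01032 W
  P_R5 = (5 - 3.483)²/510 = 0.004511 W
  P_R6 = (5 - 3.212)²/7500 = 0.0004258 W
  P_R7 = (4.972 - 0)²/22000 = 0.001124 W
P_total = P_R1 + P_R2 + P_R3 + P_R4 + P_R5 + P_R6 + P_R7 = 0.01719 W

Final answer: 0.01719 W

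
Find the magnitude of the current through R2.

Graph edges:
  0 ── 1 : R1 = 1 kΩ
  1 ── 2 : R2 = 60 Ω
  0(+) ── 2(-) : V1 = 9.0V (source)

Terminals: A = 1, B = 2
Nodal analysis, taking node 2 as the 0 V reference.
Source V1 fixes V_0 = 9 V.
KCL at each unknown node (sum of currents leaving = 0; resistances in Ω):
  Node 1: (V_1 - 9)/1000 + (V_1 - 0)/60 = 0
Collecting terms: 0.01767 × V_1 = 0.009  =>  V_1 = 0.5094 V
I_R2 = (V_1 - V_2)/R2 = (0.5094 - 0)/60 = 0.008491 A
|I_R2| = 0.008491 A

Final answer: |I_R2| = 0.008491 A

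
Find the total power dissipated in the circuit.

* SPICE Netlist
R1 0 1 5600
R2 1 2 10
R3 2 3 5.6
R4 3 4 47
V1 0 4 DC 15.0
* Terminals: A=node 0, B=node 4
Nodal analysis, taking node 4 as the 0 V reference.
Source V1 fixes V_0 = 15 V.
KCL at each unknown node (sum of currents leaving = 0; resistances in Ω):
  Node 1: (V_1 - 15)/5600 + (V_1 - V_2)/10 = 0
  Node 2: (V_2 - V_1)/10 + (V_2 - V_3)/5.6 = 0
  Node 3: (V_3 - V_2)/5.6 + (V_3 - 0)/47 = 0
Collecting terms (coefficients in siemens):
  0.1002·V_1 - 0.1·V_2 = 0.002679
  0.2786·V_2 - 0.1·V_1 - 0.1786·V_3 = 0
  0.1998·V_3 - 0.1786·V_2 = 0
Solving these 3 simultaneous equations (Gaussian elimination) gives:
  V_1 = 0.1658 V, V_2 = 0.1393 V, V_3 = 0.1245 V
Power in each resistor, P = (ΔV)²/R:
  P_R1 = (15 - 0.1658)²/5600 = 0.0393 W
  P_R2 = (0.1658 - 0.1393)²/10 = 0.00007017 W
  P_R3 = (0.1393 - 0.1245)²/5.6 = 0.0000393 W
  P_R4 = (0.1245 - 0)²/47 = 0.0003298 W
P_total = P_R1 + P_R2 + P_R3 + P_R4 = 0.03973 W

Final answer: 0.03973 W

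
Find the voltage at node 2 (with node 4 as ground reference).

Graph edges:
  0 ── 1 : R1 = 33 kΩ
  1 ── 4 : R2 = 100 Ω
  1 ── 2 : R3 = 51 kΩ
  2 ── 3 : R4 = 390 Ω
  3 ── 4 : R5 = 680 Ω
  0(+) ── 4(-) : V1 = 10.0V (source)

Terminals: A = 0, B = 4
Nodal analysis, taking node 4 as the 0 V reference.
Source V1 fixes V_0 = 10 V.
KCL at each unknown node (sum of currents leaving = 0; resistances in Ω):
  Node 1: (V_1 - 10)/33000 + (V_1 - 0)/100 + (V_1 - V_2)/51000 = 0
  Node 2: (V_2 - V_1)/51000 + (V_2 - V_3)/390 = 0
  Node 3: (V_3 - V_2)/390 + (V_3 - 0)/680 = 0
Collecting terms (coefficients in siemens):
  0.01005·V_1 - 0.00001961·V_2 = 0.000303
  0.002584·V_2 - 0.00001961·V_1 - 0.002564·V_3 = 0
  0.004035·V_3 - 0.002564·V_2 = 0
Solving these 3 simultaneous equations (Gaussian elimination) gives:
  V_1 = 0.03015 V, V_2 = 0.0006196 V, V_3 = 0.0003938 V
The requested potential is V_2 = 0.0006196 V.

Final answer: V_2 = 0.0006196 V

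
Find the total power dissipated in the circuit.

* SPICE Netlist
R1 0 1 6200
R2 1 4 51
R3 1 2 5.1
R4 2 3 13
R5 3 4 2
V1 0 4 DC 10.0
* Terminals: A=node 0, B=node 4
Nodal analysis, taking node 4 as the 0 V reference.
Source V1 fixes V_0 = 10 V.
KCL at each unknown node (sum of currents leaving = 0; resistances in Ω):
  Node 1: (V_1 - 10)/6200 + (V_1 - 0)/51 + (V_1 - V_2)/5.1 = 0
  Node 2: (V_2 - V_1)/5.1 + (V_2 - V_3)/13 = 0
  Node 3: (V_3 - V_2)/13 + (V_3 - 0)/2 = 0
Collecting terms (coefficients in siemens):
  0.2158·V_1 - 0.1961·V_2 = 0.001613
  0.273·V_2 - 0.1961·V_1 - 0.07692·V_3 = 0
  0.5769·V_3 - 0.07692·V_2 = 0
Solving these 3 simultaneous equations (Gaussian elimination) gives:
  V_1 = 0.0232 V, V_2 = 0.01731 V, V_3 = 0.002309 V
Power in each resistor, P = (ΔV)²/R:
  P_R1 = (10 - 0.0232)²/6200 = 0.01605 W
  P_R2 = (0.0232 - 0)²/51 = 0.00001055 W
  P_R3 = (0.0232 - 0.01731)²/5.1 = 0.000006795 W
  P_R4 = (0.01731 - 0.002309)²/13 = 0.00001732 W
  P_R5 = (0.002309 - 0)²/2 = 0.000002665 W
P_total = P_R1 + P_R2 + P_R3 + P_R4 + P_R5 = 0.01609 W

Final answer: 0.01609 W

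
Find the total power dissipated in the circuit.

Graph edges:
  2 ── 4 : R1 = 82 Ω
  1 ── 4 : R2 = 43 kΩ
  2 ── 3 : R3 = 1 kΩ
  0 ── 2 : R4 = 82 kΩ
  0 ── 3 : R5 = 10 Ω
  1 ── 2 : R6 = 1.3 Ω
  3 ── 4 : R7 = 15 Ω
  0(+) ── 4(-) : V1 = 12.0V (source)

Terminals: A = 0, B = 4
Nodal analysis, taking node 4 as the 0 V reference.
Source V1 fixes V_0 = 12 V.
KCL at each unknown node (sum of currents leaving = 0; resistances in Ω):
  Node 1: (V_1 - 0)/43000 + (V_1 - V_2)/1.3 = 0
  Node 2: (V_2 - 0)/82 + (V_2 - V_3)/1000 + (V_2 - 12)/82000 + (V_2 - V_1)/1.3 = 0
  Node 3: (V_3 - V_2)/1000 + (V_3 - 12)/10 + (V_3 - 0)/15 = 0
Collecting terms (coefficients in siemens):
  0.7693·V_1 - 0.7692·V_2 = 0
  0.7824·V_2 - 0.7692·V_1 - 0.001·V_3 = 0.0001463
  0.1677·V_3 - 0.001·V_2 = 1.2
Solving these 3 simultaneous equations (Gaussian elimination) gives:
  V_1 = 0.5522 V, V_2 = 0.5523 V, V_3 = 7.16 V
Power in each resistor, P = (ΔV)²/R:
  P_R1 = (0.5523 - 0)²/82 = 0.003719 W
  P_R2 = (0.5522 - 0)²/43000 = 0.000007092 W
  P_R3 = (0.5523 - 7.16)²/1000 = 0.04367 W
  P_R4 = (12 - 0.5523)²/82000 = 0.001598 W
  P_R5 = (12 - 7.16)²/10 = 2.342 W
  P_R6 = (0.5522 - 0.5523)²/1.3 = 0.0000000002144 W
  P_R7 = (7.16 - 0)²/15 = 3.418 W
P_total = P_R1 + P_R2 + P_R3 + P_R4 + P_R5 + P_R6 + P_R7 = 5.809 W

Final answer: 5.809 W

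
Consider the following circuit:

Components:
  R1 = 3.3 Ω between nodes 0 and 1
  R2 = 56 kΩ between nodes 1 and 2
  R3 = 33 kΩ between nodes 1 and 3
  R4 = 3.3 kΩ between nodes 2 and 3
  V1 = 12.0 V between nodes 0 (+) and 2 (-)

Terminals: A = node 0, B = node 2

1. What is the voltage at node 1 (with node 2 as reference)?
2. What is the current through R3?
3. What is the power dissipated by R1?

Nodal analysis, taking node 2 as the 0 V reference.
Source V1 fixes V_0 = 12 V.
KCL at each unknown node (sum of currents leaving = 0; resistances in Ω):
  Node 1: (V_1 - 12)/3.3 + (V_1 - 0)/56000 + (V_1 - V_3)/33000 = 0
  Node 3: (V_3 - V_1)/33000 + (V_3 - 0)/3300 = 0
Collecting terms (coefficients in siemens):
  0.3031·V_1 - 0.0000303·V_3 = 3.636
  0.0003333·V_3 - 0.0000303·V_1 = 0
Determinant D = (0.3031)(0.0003333) - (-0.0000303)(-0.0000303) = 0.000101
V_1 = [(3.636)(0.0003333) - (-0.0000303)(0)]/D = 12 V
V_3 = [(0.3031)(0) - (3.636)(-0.0000303)]/D = 1.091 V
Part 1:
  Read off the nodal solution: V_1 = 12 V
Part 2:
  I_R3 = (V_1 - V_3)/R3 = (12 - 1.091)/33000 = 0.0003305 A
  Magnitude: I_R3 = 0.0003305 A
Part 3:
  I_R1 = (V_0 - V_1)/R1 = (12 - 12)/3.3 = 0.0005448 A
  P_R1 = I_R1² × R1 = (0.0005448)² × 3.3 = 0.0000009794 W

Final answers:
1. V_1 = 12 V
2. I_R3 = 0.0003305 A
3. P_R1 = 9.794e-07 W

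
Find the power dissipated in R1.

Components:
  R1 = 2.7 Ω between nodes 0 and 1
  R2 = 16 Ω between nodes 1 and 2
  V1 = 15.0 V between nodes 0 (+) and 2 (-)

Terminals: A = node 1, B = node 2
Nodal analysis, taking node 2 as the 0 V reference.
Source V1 fixes V_0 = 15 V.
KCL at each unknown node (sum of currents leaving = 0; resistances in Ω):
  Node 1: (V_1 - 15)/2.7 + (V_1 - 0)/16 = 0
Collecting terms: 0.4329 × V_1 = 5.556  =>  V_1 = 12.83 V
I_R1 = (V_0 - V_1)/R1 = (15 - 12.83)/2.7 = 0.8021 A
P_R1 = I_R1² × R1 = (0.8021)² × 2.7 = 1.737 W

Final answer: 1.737 W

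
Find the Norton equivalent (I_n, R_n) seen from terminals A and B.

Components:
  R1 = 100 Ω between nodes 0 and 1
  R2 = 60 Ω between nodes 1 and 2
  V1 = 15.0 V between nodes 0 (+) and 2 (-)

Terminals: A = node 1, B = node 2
Find the Thévenin equivalent first; then I_n = V_th/R_th and R_n = R_th.
Step 1 — V_th is the open-circuit voltage V_A - V_B (nothing connected across the terminals).
Nodal analysis, taking node 2 as the 0 V reference.
Source V1 fixes V_0 = 15 V.
KCL at each unknown node (sum of currents leaving = 0; resistances in Ω):
  Node 1: (V_1 - 15)/100 + (V_1 - 0)/60 = 0
Collecting terms: 0.02667 × V_1 = 0.15  =>  V_1 = 5.625 V
V_th = V_1 - V_2 = 5.625 - 0 = 5.625 V
Step 2 — R_th: zero the source — replace V1 by a short circuit (node 2 merges into node 0) — and find the resistance seen between A (node 1) and B (node 0).
Reduce the network between node 1 (A) and node 0 (B) by series/parallel combination:
  Rp1 = R1 ‖ R2 (parallel, both between nodes 0 and 1) = 1/(1/100 + 1/60) = 37.5 Ω
R_th = 37.5 Ω
I_n = V_th/R_th = 5.625/37.5 = 0.15 A, and R_n = R_th = 37.5 Ω

Final answer: I_n = 0.15 A, R_n = 37.5 Ω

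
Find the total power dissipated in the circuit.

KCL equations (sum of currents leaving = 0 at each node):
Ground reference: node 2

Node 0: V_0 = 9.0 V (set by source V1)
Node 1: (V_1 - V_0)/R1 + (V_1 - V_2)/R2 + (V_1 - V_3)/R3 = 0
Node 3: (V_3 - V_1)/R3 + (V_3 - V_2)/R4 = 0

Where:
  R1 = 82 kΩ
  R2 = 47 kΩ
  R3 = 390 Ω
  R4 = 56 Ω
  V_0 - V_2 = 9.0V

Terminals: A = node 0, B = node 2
Nodal analysis, taking node 2 as the 0 V reference.
Source V1 fixes V_0 = 9 V.
KCL at each unknown node (sum of currents leaving = 0; resistances in Ω):
  Node 1: (V_1 - 9)/82000 + (V_1 - 0)/47000 + (V_1 - V_3)/390 = 0
  Node 3: (V_3 - V_1)/390 + (V_3 - 0)/56 = 0
Collecting terms (coefficients in siemens):
  0.002598·V_1 - 0.002564·V_3 = 0.0001098
  0.02042·V_3 - 0.002564·V_1 = 0
Determinant D = (0.002598)(0.02042) - (-0.002564)(-0.002564) = 0.00004647
V_1 = [(0.0001098)(0.02042) - (-0.002564)(0)]/D = 0.04823 V
V_3 = [(0.002598)(0) - (0.0001098)(-0.002564)]/D = 0.006056 V
Power in each resistor, P = (ΔV)²/R:
  P_R1 = (9 - 0.04823)²/82000 = 0.0009772 W
  P_R2 = (0.04823 - 0)²/47000 = 0.00000004949 W
  P_R3 = (0.04823 - 0.006056)²/390 = 0.000004561 W
  P_R4 = (0 - 0.006056)²/56 = 0.0000006549 W
P_total = P_R1 + P_R2 + P_R3 + P_R4 = 0.0009825 W

Final answer: 0.0009825 W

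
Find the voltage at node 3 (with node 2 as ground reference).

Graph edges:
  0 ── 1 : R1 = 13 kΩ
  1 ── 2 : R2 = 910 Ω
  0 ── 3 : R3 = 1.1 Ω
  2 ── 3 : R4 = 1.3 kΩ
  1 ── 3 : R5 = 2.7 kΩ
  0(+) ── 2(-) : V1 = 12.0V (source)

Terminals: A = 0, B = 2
Nodal analysis, taking node 2 as the 0 V reference.
Source V1 fixes V_0 = 12 V.
KCL at each unknown node (sum of currents leaving = 0; resistances in Ω):
  Node 1: (V_1 - 12)/13000 + (V_1 - 0)/910 + (V_1 - V_3)/2700 = 0
  Node 3: (V_3 - 12)/1.1 + (V_3 - 0)/1300 + (V_3 - V_1)/2700 = 0
Collecting terms (coefficients in siemens):
  0.001546·V_1 - 0.0003704·V_3 = 0.0009231
  0.9102·V_3 - 0.0003704·V_1 = 10.91
Determinant D = (0.001546)(0.9102) - (-0.0003704)(-0.0003704) = 0.001407
V_1 = [(0.0009231)(0.9102) - (-0.0003704)(10.91)]/D = 3.468 V
V_3 = [(0.001546)(10.91) - (0.0009231)(-0.0003704)]/D = 11.99 V
The requested potential is V_3 = 11.99 V.

Final answer: V_3 = 11.99 V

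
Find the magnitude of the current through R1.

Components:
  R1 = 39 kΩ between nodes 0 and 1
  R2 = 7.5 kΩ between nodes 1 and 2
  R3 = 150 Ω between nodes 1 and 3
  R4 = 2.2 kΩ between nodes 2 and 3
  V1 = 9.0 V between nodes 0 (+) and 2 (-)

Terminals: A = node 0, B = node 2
Nodal analysis, taking node 2 as the 0 V reference.
Source V1 fixes V_0 = 9 V.
KCL at each unknown node (sum of currents leaving = 0; resistances in Ω):
  Node 1: (V_1 - 9)/39000 + (V_1 - 0)/7500 + (V_1 - V_3)/150 = 0
  Node 3: (V_3 - V_1)/150 + (V_3 - 0)/2200 = 0
Collecting terms (coefficients in siemens):
  0.006826·V_1 - 0.006667·V_3 = 0.0002308
  0.007121·V_3 - 0.006667·V_1 = 0
Determinant D = (0.006826)(0.007121) - (-0.006667)(-0.006667) = 0.000004162
V_1 = [(0.0002308)(0.007121) - (-0.006667)(0)]/D = 0.3948 V
V_3 = [(0.006826)(0) - (0.0002308)(-0.006667)]/D = 0.3696 V
I_R1 = (V_0 - V_1)/R1 = (9 - 0.3948)/39000 = 0.0002206 A
|I_R1| = 0.0002206 A

Final answer: |I_R1| = 0.0002206 A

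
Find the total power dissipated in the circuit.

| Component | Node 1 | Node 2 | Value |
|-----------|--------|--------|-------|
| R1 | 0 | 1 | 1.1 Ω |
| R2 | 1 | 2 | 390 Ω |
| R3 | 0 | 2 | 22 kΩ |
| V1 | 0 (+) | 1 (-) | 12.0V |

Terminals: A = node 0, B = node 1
Nodal analysis, taking node 1 as the 0 V reference.
Source V1 fixes V_0 = 12 V.
KCL at each unknown node (sum of currents leaving = 0; resistances in Ω):
  Node 2: (V_2 - 0)/390 + (V_2 - 12)/22000 = 0
Collecting terms: 0.00261 × V_2 = 0.0005455  =>  V_2 = 0.209 V
Power in each resistor, P = (ΔV)²/R:
  P_R1 = (12 - 0)²/1.1 = 130.9 W
  P_R2 = (0 - 0.209)²/390 = 0.000112 W
  P_R3 = (12 - 0.209)²/22000 = 0.006319 W
P_total = P_R1 + P_R2 + P_R3 = 130.9 W

Final answer: 130.9 W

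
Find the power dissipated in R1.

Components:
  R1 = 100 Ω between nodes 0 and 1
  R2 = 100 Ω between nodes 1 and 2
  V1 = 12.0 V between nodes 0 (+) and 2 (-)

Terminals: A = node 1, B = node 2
Nodal analysis, taking node 2 as the 0 V reference.
Source V1 fixes V_0 = 12 V.
KCL at each unknown node (sum of currents leaving = 0; resistances in Ω):
  Node 1: (V_1 - 12)/100 + (V_1 - 0)/100 = 0
Collecting terms: 0.02 × V_1 = 0.12  =>  V_1 = 6 V
I_R1 = (V_0 - V_1)/R1 = (12 - 6)/100 = 0.06 A
P_R1 = I_R1² × R1 = (0.06)² × 100 = 0.36 W

Final answer: 0.36 W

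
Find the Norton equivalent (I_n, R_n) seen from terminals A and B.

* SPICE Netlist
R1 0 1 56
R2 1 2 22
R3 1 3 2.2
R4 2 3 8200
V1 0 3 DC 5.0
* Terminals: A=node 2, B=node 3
Find the Thévenin equivalent first; then I_n = V_th/R_th and R_n = R_th.
Step 1 — V_th is the open-circuit voltage V_A - V_B (nothing connected across the terminals).
Nodal analysis, taking node 3 as the 0 V reference.
Source V1 fixes V_0 = 5 V.
KCL at each unknown node (sum of currents leaving = 0; resistances in Ω):
  Node 1: (V_1 - 5)/56 + (V_1 - V_2)/22 + (V_1 - 0)/2.2 = 0
  Node 2: (V_2 - V_1)/22 + (V_2 - 0)/8200 = 0
Collecting terms (coefficients in siemens):
  0.5179·V_1 - 0.04545·V_2 = 0.08929
  0.04558·V_2 - 0.04545·V_1 = 0
Determinant D = (0.5179)(0.04558) - (-0.04545)(-0.04545) = 0.02154
V_1 = [(0.08929)(0.04558) - (-0.04545)(0)]/D = 0.189 V
V_2 = [(0.5179)(0) - (0.08929)(-0.04545)]/D = 0.1884 V
V_th = V_2 - V_3 = 0.1884 - 0 = 0.1884 V
Step 2 — R_th: zero the source — replace V1 by a short circuit (node 3 merges into node 0) — and find the resistance seen between A (node 2) and B (node 0).
Reduce the network between node 2 (A) and node 0 (B) by series/parallel combination:
  Rp1 = R1 ‖ R3 (parallel, both between nodes 0 and 1) = 1/(1/56 + 1/2.2) = 2.117 Ω
  Rs1 = R2 + Rp1 (series, joined only at node 1) = 22 + 2.117 = 24.12 Ω
  Rp2 = R4 ‖ Rs1 (parallel, both between nodes 0 and 2) = 1/(1/8200 + 1/24.12) = 24.05 Ω
R_th = 24.05 Ω
I_n = V_th/R_th = 0.1884/24.05 = 0.007837 A, and R_n = R_th = 24.05 Ω

Final answer: I_n = 0.007837 A, R_n = 24.05 Ω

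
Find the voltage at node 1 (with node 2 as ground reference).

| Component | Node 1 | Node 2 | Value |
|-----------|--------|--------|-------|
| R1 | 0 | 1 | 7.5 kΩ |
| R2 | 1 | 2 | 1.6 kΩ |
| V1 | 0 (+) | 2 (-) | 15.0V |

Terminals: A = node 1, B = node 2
Nodal analysis, taking node 2 as the 0 V reference.
Source V1 fixes V_0 = 15 V.
KCL at each unknown node (sum of currents leaving = 0; resistances in Ω):
  Node 1: (V_1 - 15)/7500 + (V_1 - 0)/1600 = 0
Collecting terms: 0.0007583 × V_1 = 0.002  =>  V_1 = 2.637 V
The requested potential is V_1 = 2.637 V.

Final answer: V_1 = 2.637 V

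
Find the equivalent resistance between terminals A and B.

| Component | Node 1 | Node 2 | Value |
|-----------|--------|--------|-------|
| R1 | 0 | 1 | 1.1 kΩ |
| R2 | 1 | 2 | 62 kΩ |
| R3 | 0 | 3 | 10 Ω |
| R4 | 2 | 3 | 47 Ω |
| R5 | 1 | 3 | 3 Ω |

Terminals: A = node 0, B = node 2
The network is not a plain series/parallel combination. Inject a 1 A test current into terminal A (node 0) and return it from terminal B (node 2); then R_eq = V_A / (1 A).
Nodal analysis, taking node 2 as the 0 V reference.
Current source I_test pushes 1 A into node 0 and draws it out of node 2.
KCL at each unknown node (sum of currents leaving = 0; resistances in Ω):
  Node 0: (V_0 - V_1)/1100 + (V_0 - V_3)/10 - 1 = 0
  Node 1: (V_1 - V_0)/1100 + (V_1 - 0)/62000 + (V_1 - V_3)/3 = 0
  Node 3: (V_3 - V_0)/10 + (V_3 - V_1)/3 + (V_3 - 0)/47 = 0
Collecting terms (coefficients in siemens):
  0.1009·V_0 - 0.0009091·V_1 - 0.1·V_3 = 1
  0.3343·V_1 - 0.0009091·V_0 - 0.3333·V_3 = 0
  0.4546·V_3 - 0.1·V_0 - 0.3333·V_1 = 0
Solving these 3 simultaneous equations (Gaussian elimination) gives:
  V_0 = 56.87 V, V_1 = 46.99 V, V_3 = 46.96 V
R_eq = V_0 / 1 A = 56.87 Ω

Final answer: 56.87 Ω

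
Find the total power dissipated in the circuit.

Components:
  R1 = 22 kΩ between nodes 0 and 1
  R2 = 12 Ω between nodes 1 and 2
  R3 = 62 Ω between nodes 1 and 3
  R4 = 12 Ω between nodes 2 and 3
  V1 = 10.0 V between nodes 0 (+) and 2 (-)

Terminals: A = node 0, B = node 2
Nodal analysis, taking node 2 as the 0 V reference.
Source V1 fixes V_0 = 10 V.
KCL at each unknown node (sum of currents leaving = 0; resistances in Ω):
  Node 1: (V_1 - 10)/22000 + (V_1 - 0)/12 + (V_1 - V_3)/62 = 0
  Node 3: (V_3 - V_1)/62 + (V_3 - 0)/12 = 0
Collecting terms (coefficients in siemens):
  0.09951·V_1 - 0.01613·V_3 = 0.0004545
  0.09946·V_3 - 0.01613·V_1 = 0
Determinant D = (0.09951)(0.09946) - (-0.01613)(-0.01613) = 0.009637
V_1 = [(0.0004545)(0.09946) - (-0.01613)(0)]/D = 0.004691 V
V_3 = [(0.09951)(0) - (0.0004545)(-0.01613)]/D = 0.0007607 V
Power in each resistor, P = (ΔV)²/R:
  P_R1 = (10 - 0.004691)²/22000 = 0.004541 W
  P_R2 = (0.004691 - 0)²/12 = 0.000001834 W
  P_R3 = (0.004691 - 0.0007607)²/62 = 0.0000002492 W
  P_R4 = (0 - 0.0007607)²/12 = 0.00000004823 W
P_total = P_R1 + P_R2 + P_R3 + P_R4 = 0.004543 W

Final answer: 0.004543 W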